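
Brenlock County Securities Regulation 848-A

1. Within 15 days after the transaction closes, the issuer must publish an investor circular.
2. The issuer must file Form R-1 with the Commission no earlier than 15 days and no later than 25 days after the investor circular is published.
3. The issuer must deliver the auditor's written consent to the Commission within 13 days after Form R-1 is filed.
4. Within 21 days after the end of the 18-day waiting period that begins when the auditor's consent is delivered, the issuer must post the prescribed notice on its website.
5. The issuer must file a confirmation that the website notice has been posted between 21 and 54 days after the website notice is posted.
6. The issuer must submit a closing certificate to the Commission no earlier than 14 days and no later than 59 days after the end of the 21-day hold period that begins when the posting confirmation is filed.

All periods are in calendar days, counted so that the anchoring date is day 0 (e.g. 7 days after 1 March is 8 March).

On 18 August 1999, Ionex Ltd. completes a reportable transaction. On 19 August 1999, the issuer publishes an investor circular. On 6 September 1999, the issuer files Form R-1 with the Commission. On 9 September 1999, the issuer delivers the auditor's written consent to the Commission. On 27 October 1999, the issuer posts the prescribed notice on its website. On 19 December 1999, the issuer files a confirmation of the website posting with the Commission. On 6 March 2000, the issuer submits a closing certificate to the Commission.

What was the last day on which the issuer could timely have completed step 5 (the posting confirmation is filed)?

20 December 1999

Step 5 runs from 27 October 1999, when the website notice is posted. The window is 21–54 days after 27 October 1999; it closes on 20 December 1999.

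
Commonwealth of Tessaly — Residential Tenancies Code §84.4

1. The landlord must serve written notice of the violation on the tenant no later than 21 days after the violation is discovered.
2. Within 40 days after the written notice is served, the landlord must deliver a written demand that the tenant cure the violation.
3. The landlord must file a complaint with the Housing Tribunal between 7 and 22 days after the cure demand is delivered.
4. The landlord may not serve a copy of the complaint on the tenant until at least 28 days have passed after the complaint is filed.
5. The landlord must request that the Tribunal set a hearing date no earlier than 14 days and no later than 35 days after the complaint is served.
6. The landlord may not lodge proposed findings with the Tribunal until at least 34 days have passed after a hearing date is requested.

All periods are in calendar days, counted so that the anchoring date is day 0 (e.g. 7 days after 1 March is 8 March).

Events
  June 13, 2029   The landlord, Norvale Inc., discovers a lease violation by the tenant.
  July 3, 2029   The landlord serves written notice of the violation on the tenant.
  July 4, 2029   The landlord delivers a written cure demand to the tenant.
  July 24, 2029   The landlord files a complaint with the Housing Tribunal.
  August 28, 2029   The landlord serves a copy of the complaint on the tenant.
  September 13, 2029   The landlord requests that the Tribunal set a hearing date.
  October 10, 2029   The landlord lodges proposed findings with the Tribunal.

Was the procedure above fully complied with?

Step 1: 21 days after June 13, 2029 (when the violation is discovered) is July 4, 2029; July 3, 2029 is within that limit.
Step 2: 40 days after July 3, 2029 (when the written notice is served) is August 12, 2029; July 4, 2029 is within that limit.
Step 3: the window is 7–22 days after July 4, 2029 (when the cure demand is delivered), so July 11, 2029 through July 26, 2029; July 24, 2029 falls inside that range.
Step 4: the earliest permitted date is 28 days after July 24, 2029 (when the complaint is filed), i.e. August 21, 2029; August 28, 2029 is on or after that date.
Step 5: the window is 14–35 days after August 28, 2029 (when the complaint is served), so September 11, 2029 through October 2, 2029; September 13, 2029 falls inside that range.
Step 6: the earliest permitted date is 34 days after September 13, 2029 (when a hearing date is requested), i.e. October 17, 2029; October 10, 2029 is 7 days before the earliest permitted date.
That is the first point of non-compliance.

No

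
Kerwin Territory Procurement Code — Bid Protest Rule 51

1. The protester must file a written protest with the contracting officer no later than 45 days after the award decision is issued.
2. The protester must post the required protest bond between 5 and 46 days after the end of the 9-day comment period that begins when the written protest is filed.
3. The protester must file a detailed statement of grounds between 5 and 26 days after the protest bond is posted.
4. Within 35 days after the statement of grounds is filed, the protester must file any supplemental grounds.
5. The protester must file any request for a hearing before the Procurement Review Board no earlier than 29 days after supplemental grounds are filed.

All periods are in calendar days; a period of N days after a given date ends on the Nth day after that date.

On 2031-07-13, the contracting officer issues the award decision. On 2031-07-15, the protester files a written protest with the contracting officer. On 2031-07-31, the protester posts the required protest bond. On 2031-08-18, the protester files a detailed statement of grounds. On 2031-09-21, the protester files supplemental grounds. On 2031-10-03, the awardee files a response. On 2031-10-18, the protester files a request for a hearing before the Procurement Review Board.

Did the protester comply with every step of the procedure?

(1) due by 2031-07-13 + 45 days = 2031-08-27; done 2031-07-15 — timely.
(2) the permitted window runs from 2031-07-24 + 5 = 2031-07-29 to 2031-07-24 + 46 = 2031-09-08; done 2031-07-31 — within the window.
(3) the permitted window runs from 2031-07-31 + 5 = 2031-08-05 to 2031-07-31 + 26 = 2031-08-26; done 2031-08-18, which is between those dates.
(4) due by 2031-08-18 + 35 days = 2031-09-22; completed 2031-09-21, before the deadline.
(5) permitted from 2031-09-21 + 29 days = 2031-10-20 onward; acted on 2031-10-18, 2 days prematurely.
The procedure was therefore not followed at step 5.

No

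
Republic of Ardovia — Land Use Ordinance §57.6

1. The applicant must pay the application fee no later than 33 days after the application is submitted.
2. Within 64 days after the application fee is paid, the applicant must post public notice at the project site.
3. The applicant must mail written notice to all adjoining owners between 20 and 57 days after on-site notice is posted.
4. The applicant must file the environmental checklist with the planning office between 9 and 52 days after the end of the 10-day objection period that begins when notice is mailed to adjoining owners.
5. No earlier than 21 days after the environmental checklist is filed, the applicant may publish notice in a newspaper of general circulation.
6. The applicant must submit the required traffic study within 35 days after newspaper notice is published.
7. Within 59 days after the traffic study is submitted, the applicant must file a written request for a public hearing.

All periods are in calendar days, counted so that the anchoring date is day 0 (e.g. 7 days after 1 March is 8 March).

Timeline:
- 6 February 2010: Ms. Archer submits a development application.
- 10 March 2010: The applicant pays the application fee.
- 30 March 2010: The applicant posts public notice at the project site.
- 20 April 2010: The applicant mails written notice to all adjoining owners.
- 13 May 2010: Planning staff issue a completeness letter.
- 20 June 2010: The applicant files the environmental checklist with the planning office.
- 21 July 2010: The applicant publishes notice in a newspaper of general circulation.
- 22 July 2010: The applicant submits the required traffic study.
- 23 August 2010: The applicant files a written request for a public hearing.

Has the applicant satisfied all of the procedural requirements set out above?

Step 1: 33 days after 6 February 2010 (when the application is submitted) is 11 March 2010; done 10 March 2010 — timely.
Step 2: 64 days after 10 March 2010 (when the application fee is paid) is 13 May 2010; done 30 March 2010 — timely.
Step 3: the window is 20–57 days after 30 March 2010 (when on-site notice is posted), so 19 April 2010 through 26 May 2010; done 20 April 2010, which is between those dates.
Step 4: the window is 9–52 days after 30 April 2010 (end of the 10-day objection period, which began when notice is mailed to adjoining owners on 20 April 2010), so 9 May 2010 through 21 June 2010; 20 June 2010 falls inside that range.
Step 5: the earliest permitted date is 21 days after 20 June 2010 (when the environmental checklist is filed), i.e. 11 July 2010; 21 July 2010 is on or after that date.
Step 6: 35 days after 21 July 2010 (when newspaper notice is published) is 25 August 2010; done 22 July 2010 — timely.
Step 7: 59 days after 22 July 2010 (when the traffic study is submitted) is 19 September 2010; completed 23 August 2010, before the deadline.

Yes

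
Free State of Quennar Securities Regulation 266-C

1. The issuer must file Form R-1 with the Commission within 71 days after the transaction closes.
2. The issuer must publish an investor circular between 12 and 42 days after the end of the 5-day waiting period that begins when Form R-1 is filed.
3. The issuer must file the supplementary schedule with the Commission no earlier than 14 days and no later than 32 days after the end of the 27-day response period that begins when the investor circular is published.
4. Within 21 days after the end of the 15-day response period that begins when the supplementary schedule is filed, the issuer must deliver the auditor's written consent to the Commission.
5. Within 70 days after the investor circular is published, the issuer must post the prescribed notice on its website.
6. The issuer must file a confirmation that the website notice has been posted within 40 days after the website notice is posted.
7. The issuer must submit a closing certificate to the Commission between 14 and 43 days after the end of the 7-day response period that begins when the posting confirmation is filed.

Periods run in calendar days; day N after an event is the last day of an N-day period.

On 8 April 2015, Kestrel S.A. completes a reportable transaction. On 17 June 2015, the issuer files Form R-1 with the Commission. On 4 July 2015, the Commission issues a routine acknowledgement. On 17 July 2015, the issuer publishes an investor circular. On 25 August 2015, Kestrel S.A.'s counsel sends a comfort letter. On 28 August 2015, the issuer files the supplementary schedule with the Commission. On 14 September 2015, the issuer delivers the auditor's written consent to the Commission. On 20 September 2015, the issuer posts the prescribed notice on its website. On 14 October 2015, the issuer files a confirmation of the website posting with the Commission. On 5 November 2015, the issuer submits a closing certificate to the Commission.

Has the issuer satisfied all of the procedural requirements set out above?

Yes

(1) due by 8 April 2015 + 71 days = 18 June 2015; completed 17 June 2015, before the deadline.
(2) the permitted window runs from 22 June 2015 + 12 = 4 July 2015 to 22 June 2015 + 42 = 3 August 2015; done 17 July 2015, which is between those dates.
(3) the permitted window runs from 13 August 2015 + 14 = 27 August 2015 to 13 August 2015 + 32 = 14 September 2015; 28 August 2015 falls inside that range.
(4) due by 12 September 2015 + 21 days = 3 October 2015; 14 September 2015 is within that limit.
(5) due by 17 July 2015 + 70 days = 25 September 2015; 20 September 2015 is within that limit.
(6) due by 20 September 2015 + 40 days = 30 October 2015; done 14 October 2015 — timely.
(7) the permitted window runs from 21 October 2015 + 14 = 4 November 2015 to 21 October 2015 + 43 = 3 December 2015; done 5 November 2015, which is between those dates.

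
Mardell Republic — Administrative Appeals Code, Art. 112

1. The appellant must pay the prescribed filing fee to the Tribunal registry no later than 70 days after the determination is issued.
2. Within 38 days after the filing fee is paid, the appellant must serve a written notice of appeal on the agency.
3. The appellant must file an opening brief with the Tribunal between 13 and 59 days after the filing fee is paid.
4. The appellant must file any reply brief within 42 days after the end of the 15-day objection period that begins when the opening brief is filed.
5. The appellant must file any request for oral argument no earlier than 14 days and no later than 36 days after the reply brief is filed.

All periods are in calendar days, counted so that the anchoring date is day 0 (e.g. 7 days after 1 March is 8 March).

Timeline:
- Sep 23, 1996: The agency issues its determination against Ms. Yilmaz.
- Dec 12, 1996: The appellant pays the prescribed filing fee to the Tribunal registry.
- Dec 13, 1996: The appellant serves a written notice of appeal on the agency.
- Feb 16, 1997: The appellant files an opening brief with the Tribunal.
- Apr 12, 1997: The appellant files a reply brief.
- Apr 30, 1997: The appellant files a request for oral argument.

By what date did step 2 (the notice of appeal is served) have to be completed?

Step 2 runs from Dec 12, 1996, when the filing fee is paid. 38 days after Dec 12, 1996 is Jan 19, 1997.

Jan 19, 1997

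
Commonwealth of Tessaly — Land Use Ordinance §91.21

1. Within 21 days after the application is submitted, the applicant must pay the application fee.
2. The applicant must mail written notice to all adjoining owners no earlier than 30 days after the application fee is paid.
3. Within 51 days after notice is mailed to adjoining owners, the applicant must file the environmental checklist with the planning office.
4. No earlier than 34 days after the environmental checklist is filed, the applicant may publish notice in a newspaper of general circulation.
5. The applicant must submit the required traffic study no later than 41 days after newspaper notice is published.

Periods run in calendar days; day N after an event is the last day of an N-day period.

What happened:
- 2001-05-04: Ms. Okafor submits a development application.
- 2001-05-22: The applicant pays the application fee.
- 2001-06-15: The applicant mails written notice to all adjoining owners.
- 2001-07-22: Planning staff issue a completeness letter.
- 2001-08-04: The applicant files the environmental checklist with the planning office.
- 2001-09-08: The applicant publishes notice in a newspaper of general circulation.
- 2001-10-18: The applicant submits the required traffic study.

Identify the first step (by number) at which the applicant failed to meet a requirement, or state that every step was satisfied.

Step 2

(1) due by 2001-05-04 + 21 days = 2001-05-25; 2001-05-22 is within that limit.
(2) permitted from 2001-05-22 + 30 days = 2001-06-21 onward; 2001-06-15 is 6 days before the earliest permitted date.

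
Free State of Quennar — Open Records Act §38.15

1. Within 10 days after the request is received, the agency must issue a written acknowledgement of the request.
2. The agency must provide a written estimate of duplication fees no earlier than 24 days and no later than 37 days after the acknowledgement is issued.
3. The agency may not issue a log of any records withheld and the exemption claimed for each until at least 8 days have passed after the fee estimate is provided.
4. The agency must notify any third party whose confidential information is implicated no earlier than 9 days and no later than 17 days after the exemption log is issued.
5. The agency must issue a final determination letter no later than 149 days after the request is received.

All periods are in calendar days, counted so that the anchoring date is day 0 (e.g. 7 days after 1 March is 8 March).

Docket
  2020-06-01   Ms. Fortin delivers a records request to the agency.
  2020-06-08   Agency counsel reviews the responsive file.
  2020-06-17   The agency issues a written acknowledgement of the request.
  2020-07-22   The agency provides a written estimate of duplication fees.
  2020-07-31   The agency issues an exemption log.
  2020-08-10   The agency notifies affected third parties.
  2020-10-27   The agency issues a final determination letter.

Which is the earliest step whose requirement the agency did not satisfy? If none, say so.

Step 1

Step 1 — counting 10 days from 2020-06-01 (when the request is received) gives a deadline of 2020-06-11; not done until 2020-06-17, 6 days after the deadline.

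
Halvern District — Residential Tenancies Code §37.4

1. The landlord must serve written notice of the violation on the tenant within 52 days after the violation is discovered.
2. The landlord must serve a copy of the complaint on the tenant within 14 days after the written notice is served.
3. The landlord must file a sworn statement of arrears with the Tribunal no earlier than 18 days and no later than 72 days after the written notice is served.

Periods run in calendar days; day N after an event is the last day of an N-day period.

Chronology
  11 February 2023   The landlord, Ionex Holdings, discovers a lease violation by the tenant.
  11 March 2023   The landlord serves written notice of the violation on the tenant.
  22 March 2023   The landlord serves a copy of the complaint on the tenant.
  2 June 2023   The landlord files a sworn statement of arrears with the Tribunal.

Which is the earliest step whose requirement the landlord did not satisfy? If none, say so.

(1) due by 11 February 2023 + 52 days = 4 April 2023; done 11 March 2023 — timely.
(2) due by 11 March 2023 + 14 days = 25 March 2023; done 22 March 2023 — timely.
(3) the permitted window runs from 11 March 2023 + 18 = 29 March 2023 to 11 March 2023 + 72 = 22 May 2023; done 2 June 2023 — 11 days after the window closed.
The analysis stops there.

Step 3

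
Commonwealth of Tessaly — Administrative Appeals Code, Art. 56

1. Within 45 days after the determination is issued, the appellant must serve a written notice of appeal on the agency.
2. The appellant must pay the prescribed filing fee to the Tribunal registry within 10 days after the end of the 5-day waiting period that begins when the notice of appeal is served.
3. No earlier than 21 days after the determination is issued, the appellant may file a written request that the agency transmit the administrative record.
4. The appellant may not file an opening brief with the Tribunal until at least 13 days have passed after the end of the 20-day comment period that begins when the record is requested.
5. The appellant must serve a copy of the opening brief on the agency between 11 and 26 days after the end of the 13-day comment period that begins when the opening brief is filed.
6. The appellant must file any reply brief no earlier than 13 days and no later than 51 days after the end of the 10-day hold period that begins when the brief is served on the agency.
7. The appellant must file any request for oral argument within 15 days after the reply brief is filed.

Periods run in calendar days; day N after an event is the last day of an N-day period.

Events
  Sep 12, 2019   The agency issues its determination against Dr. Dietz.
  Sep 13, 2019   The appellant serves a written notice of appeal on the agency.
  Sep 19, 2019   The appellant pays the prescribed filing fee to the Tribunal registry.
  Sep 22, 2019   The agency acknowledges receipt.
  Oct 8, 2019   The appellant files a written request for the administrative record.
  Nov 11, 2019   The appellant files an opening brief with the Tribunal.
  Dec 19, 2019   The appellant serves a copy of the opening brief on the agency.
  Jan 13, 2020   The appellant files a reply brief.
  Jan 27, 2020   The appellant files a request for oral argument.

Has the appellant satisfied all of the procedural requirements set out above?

Yes

Step 1: 45 days after Sep 12, 2019 (when the determination is issued) is Oct 27, 2019; Sep 13, 2019 is within that limit.
Step 2: 10 days after Sep 18, 2019 (end of the 5-day waiting period, which began when the notice of appeal is served on Sep 13, 2019) is Sep 28, 2019; done Sep 19, 2019 — timely.
Step 3: the earliest permitted date is 21 days after Sep 12, 2019 (when the determination is issued), i.e. Oct 3, 2019; Oct 8, 2019 is on or after that date.
Step 4: the earliest permitted date is 13 days after Oct 28, 2019 (end of the 20-day comment period, which began when the record is requested on Oct 8, 2019), i.e. Nov 10, 2019; done Nov 11, 2019 — permitted.
Step 5: the window is 11–26 days after Nov 24, 2019 (end of the 13-day comment period, which began when the opening brief is filed on Nov 11, 2019), so Dec 5, 2019 through Dec 20, 2019; Dec 19, 2019 falls inside that range.
Step 6: the window is 13–51 days after Dec 29, 2019 (end of the 10-day hold period, which began when the brief is served on the agency on Dec 19, 2019), so Jan 11, 2020 through Feb 18, 2020; Jan 13, 2020 falls inside that range.
Step 7: 15 days after Jan 13, 2020 (when the reply brief is filed) is Jan 28, 2020; completed Jan 27, 2020, before the deadline.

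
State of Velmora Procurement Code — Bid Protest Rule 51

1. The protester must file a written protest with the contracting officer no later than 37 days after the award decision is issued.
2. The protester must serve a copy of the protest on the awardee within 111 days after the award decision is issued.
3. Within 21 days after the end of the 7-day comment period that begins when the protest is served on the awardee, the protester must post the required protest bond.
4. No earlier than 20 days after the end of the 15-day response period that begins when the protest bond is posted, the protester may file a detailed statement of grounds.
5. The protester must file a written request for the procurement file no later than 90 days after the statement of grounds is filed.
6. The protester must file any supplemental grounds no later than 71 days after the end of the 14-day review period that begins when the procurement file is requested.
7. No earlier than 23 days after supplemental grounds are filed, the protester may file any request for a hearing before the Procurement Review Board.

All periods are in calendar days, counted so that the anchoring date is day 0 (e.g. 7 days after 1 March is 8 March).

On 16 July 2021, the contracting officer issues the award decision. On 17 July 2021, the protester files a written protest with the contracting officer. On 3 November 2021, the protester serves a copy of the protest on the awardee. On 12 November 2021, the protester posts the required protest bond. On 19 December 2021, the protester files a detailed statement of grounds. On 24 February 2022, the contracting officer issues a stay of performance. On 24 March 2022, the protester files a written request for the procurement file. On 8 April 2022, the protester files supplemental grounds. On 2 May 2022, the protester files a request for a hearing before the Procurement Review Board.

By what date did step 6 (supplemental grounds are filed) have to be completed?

17 June 2022

The procurement file is requested on 24 March 2022; the 14-day review period therefore ends 7 April 2022, and step 6 runs from that date. 71 days after 7 April 2022 is 17 June 2022.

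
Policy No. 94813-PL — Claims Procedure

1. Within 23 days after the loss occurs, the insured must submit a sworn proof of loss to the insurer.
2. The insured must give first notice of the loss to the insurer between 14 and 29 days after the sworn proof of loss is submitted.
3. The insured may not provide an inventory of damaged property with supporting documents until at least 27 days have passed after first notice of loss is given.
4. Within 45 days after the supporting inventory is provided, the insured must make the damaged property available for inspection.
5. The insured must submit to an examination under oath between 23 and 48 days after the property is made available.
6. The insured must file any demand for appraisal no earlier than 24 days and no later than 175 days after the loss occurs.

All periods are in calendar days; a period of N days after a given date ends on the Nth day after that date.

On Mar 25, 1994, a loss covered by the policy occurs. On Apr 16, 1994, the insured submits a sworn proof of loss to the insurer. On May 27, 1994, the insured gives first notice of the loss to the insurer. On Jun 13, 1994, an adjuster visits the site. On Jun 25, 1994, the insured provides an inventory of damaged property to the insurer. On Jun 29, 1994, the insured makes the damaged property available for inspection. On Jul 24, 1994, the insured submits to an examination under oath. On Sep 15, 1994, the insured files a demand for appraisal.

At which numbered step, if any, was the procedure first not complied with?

Step 1: 23 days after Mar 25, 1994 (when the loss occurs) is Apr 17, 1994; completed Apr 16, 1994, before the deadline.
Step 2: the window is 14–29 days after Apr 16, 1994 (when the sworn proof of loss is submitted), so Apr 30, 1994 through May 15, 1994; done May 27, 1994 — 12 days after the window closed.
That is the first point of non-compliance.

Step 2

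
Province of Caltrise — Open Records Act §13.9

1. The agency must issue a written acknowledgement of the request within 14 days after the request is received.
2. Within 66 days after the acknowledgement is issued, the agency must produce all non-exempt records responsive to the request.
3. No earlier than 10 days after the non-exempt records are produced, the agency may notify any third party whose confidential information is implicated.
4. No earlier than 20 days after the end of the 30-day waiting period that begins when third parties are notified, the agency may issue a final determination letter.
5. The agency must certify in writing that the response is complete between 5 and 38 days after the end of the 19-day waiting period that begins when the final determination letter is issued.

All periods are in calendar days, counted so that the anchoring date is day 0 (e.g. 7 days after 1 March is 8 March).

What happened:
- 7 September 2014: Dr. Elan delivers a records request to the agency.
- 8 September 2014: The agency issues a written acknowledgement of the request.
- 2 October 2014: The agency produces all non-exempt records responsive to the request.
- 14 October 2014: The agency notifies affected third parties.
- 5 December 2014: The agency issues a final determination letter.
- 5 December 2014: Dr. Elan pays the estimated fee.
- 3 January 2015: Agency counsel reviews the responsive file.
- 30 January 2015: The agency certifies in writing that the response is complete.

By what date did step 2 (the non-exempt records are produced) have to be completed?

13 November 2014

Step 2 runs from 8 September 2014, when the acknowledgement is issued. 66 days after 8 September 2014 is 13 November 2014.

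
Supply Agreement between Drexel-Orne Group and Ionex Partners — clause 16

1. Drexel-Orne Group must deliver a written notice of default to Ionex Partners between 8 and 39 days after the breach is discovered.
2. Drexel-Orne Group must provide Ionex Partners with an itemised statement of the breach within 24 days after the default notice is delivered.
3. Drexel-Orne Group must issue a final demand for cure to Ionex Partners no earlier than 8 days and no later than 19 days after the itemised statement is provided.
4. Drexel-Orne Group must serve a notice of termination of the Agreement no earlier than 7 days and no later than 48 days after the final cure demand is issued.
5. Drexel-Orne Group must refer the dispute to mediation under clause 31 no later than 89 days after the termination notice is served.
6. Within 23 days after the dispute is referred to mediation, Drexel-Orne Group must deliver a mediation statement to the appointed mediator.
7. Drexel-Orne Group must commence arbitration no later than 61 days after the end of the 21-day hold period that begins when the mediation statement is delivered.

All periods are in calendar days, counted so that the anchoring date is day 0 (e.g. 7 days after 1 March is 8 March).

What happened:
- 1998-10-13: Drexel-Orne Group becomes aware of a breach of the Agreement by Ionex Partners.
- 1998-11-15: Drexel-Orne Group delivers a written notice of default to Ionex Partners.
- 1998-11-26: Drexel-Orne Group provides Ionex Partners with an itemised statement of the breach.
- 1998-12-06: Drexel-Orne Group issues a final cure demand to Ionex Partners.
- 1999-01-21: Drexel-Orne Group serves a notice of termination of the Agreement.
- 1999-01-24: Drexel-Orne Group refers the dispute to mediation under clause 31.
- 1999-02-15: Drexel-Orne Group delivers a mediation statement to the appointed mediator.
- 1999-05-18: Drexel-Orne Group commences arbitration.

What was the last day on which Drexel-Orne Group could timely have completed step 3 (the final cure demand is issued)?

1998-12-15

Step 3 runs from 1998-11-26, when the itemised statement is provided. The window is 8–19 days after 1998-11-26; it closes on 1998-12-15.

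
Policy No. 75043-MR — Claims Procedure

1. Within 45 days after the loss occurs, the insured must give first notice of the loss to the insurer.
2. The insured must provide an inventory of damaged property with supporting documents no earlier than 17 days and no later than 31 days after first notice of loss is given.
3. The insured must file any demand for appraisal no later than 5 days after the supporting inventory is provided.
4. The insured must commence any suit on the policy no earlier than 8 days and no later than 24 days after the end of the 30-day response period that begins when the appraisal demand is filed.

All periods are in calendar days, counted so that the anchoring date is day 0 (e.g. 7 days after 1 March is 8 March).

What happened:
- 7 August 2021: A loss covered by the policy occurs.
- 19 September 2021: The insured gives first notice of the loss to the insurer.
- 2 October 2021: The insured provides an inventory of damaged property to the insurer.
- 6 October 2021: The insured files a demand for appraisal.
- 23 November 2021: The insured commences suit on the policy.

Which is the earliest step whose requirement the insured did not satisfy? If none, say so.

Step 1 — counting 45 days from 7 August 2021 (when the loss occurs) gives a deadline of 21 September 2021; done 19 September 2021 — timely.
Step 2 — 17 and 31 days from 19 September 2021 (when first notice of loss is given) are 6 October 2021 and 20 October 2021 respectively; 2 October 2021 is 4 days too early.

Step 2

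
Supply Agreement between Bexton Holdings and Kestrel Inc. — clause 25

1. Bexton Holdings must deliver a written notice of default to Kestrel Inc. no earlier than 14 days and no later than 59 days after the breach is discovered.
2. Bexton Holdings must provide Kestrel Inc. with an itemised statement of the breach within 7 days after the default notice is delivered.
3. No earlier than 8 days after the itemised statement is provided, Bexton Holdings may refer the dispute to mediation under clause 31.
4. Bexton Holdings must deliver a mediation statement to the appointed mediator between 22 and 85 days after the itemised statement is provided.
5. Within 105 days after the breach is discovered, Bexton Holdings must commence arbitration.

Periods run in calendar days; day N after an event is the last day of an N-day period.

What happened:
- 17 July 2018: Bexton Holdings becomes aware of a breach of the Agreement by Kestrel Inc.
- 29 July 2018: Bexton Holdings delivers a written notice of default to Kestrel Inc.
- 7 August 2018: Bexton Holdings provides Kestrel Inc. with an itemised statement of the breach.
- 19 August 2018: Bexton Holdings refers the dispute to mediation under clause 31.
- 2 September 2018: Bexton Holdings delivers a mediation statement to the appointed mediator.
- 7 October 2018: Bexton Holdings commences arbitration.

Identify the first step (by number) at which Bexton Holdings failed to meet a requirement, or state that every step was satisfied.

Step 1

Step 1 — 14 and 59 days from 17 July 2018 (when the breach is discovered) are 31 July 2018 and 14 September 2018 respectively; done 29 July 2018 — 2 days before the window opened.
Later steps need not be reached.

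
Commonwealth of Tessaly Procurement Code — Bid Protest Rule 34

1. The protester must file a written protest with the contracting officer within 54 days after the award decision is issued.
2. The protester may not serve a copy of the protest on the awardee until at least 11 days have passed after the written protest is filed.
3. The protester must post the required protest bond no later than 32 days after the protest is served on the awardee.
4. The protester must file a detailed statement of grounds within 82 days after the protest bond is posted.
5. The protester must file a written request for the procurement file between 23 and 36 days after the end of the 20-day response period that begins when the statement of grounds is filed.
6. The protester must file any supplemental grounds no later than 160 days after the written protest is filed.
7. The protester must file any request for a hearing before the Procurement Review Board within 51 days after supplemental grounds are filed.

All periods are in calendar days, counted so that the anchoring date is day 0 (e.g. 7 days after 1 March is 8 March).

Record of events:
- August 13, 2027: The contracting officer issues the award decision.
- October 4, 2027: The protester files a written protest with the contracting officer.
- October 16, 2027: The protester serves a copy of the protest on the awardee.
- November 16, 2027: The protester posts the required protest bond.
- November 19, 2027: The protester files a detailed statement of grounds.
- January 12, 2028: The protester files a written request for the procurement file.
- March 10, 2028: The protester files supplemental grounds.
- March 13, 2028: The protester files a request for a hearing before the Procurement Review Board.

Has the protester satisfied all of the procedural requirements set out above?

Yes

Step 1: 54 days after August 13, 2027 (when the award decision is issued) is October 6, 2027; October 4, 2027 is within that limit.
Step 2: the earliest permitted date is 11 days after October 4, 2027 (when the written protest is filed), i.e. October 15, 2027; October 16, 2027 is on or after that date.
Step 3: 32 days after October 16, 2027 (when the protest is served on the awardee) is November 17, 2027; done November 16, 2027 — timely.
Step 4: 82 days after November 16, 2027 (when the protest bond is posted) is February 6, 2028; completed November 19, 2027, before the deadline.
Step 5: the window is 23–36 days after December 9, 2027 (end of the 20-day response period, which began when the statement of grounds is filed on November 19, 2027), so January 1, 2028 through January 14, 2028; done January 12, 2028, which is between those dates.
Step 6: 160 days after October 4, 2027 (when the written protest is filed) is March 12, 2028; March 10, 2028 is within that limit.
Step 7: 51 days after March 10, 2028 (when supplemental grounds are filed) is April 30, 2028; done March 13, 2028 — timely.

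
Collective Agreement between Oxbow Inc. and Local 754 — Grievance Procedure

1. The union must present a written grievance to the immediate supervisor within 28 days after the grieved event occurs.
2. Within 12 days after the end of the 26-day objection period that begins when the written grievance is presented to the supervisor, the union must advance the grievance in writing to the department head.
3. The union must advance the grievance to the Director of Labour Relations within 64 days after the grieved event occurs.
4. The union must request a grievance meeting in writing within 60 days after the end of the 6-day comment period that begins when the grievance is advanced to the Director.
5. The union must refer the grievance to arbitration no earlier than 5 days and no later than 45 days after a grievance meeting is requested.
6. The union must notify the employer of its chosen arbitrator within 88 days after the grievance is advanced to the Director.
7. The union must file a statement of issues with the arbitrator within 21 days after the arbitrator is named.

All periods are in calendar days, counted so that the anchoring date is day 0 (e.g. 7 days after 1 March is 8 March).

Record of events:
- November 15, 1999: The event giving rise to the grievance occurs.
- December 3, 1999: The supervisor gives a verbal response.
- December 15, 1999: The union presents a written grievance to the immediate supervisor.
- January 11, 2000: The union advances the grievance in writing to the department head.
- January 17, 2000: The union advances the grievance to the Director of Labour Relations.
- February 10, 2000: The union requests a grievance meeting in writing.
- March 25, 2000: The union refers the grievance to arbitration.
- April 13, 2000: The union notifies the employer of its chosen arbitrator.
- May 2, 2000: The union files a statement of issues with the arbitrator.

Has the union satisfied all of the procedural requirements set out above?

Step 1 — counting 28 days from November 15, 1999 (when the grieved event occurs) gives a deadline of December 13, 1999; not done until December 15, 1999, 2 days after the deadline.
The analysis stops there.

No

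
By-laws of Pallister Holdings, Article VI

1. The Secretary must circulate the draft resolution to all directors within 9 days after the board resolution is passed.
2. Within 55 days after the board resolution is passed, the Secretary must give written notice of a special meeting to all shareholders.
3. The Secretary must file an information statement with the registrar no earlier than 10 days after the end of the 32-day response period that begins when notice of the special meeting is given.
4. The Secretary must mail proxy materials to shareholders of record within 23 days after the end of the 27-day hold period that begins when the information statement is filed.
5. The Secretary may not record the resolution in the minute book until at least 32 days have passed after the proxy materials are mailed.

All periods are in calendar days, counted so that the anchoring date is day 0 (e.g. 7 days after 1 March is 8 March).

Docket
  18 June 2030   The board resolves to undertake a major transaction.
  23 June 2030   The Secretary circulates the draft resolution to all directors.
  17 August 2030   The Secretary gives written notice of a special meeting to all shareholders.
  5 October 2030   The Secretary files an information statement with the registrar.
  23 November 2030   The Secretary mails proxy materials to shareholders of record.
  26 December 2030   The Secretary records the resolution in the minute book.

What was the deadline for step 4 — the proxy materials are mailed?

24 November 2030

The information statement is filed on 5 October 2030; the 27-day hold period therefore ends 1 November 2030, and step 4 runs from that date. 23 days after 1 November 2030 is 24 November 2030.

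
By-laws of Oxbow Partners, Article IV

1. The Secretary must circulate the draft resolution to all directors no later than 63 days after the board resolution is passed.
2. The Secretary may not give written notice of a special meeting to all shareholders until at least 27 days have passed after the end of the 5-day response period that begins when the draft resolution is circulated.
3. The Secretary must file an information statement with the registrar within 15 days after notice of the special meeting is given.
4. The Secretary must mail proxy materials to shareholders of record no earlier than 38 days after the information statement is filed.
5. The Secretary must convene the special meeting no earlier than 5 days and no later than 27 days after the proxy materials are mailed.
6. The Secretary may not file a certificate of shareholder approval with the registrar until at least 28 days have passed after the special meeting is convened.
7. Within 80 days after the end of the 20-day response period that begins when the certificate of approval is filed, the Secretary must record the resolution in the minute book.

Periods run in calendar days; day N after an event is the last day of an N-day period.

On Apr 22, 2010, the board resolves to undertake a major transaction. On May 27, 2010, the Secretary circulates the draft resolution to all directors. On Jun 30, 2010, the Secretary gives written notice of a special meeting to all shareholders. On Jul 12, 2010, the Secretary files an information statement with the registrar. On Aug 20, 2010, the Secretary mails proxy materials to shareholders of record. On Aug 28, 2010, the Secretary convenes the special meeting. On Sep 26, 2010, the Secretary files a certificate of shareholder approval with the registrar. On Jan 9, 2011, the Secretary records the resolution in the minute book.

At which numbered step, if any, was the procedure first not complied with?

Step 7

Step 1: 63 days after Apr 22, 2010 (when the board resolution is passed) is Jun 24, 2010; completed May 27, 2010, before the deadline.
Step 2: the earliest permitted date is 27 days after Jun 1, 2010 (end of the 5-day response period, which began when the draft resolution is circulated on May 27, 2010), i.e. Jun 28, 2010; done Jun 30, 2010, after the minimum wait.
Step 3: 15 days after Jun 30, 2010 (when notice of the special meeting is given) is Jul 15, 2010; completed Jul 12, 2010, before the deadline.
Step 4: the earliest permitted date is 38 days after Jul 12, 2010 (when the information statement is filed), i.e. Aug 19, 2010; done Aug 20, 2010 — permitted.
Step 5: the window is 5–27 days after Aug 20, 2010 (when the proxy materials are mailed), so Aug 25, 2010 through Sep 16, 2010; done Aug 28, 2010 — within the window.
Step 6: the earliest permitted date is 28 days after Aug 28, 2010 (when the special meeting is convened), i.e. Sep 25, 2010; done Sep 26, 2010, after the minimum wait.
Step 7: 80 days after Oct 16, 2010 (end of the 20-day response period, which began when the certificate of approval is filed on Sep 26, 2010) is Jan 4, 2011; Jan 9, 2011 misses that deadline by 5 days.
The procedure was therefore not followed at step 7.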